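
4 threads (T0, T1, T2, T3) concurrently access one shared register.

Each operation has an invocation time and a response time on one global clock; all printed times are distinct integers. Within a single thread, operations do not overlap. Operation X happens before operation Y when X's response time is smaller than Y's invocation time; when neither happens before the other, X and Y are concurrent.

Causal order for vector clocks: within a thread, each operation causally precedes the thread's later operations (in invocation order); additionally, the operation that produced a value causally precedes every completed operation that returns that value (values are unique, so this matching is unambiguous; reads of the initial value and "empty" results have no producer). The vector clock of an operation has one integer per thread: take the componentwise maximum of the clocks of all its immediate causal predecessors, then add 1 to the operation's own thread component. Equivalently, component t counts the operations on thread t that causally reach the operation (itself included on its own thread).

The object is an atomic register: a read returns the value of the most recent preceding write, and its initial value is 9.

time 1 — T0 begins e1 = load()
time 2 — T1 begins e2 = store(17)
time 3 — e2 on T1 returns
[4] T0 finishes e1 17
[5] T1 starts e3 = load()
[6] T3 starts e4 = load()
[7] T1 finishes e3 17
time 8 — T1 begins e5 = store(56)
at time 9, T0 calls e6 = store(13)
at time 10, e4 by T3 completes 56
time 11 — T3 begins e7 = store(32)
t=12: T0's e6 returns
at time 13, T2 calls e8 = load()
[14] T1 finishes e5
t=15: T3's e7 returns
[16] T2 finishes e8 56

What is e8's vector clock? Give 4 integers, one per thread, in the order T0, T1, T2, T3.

(0, 3, 1, 0)

no predecessors for e2 (invoked 2): T1 increments from zero → (0, 1, 0, 0)
from VC(e2)=(0, 1, 0, 0), e3 (invoked 5) maxes components and bumps T1 → (0, 2, 0, 0)
from VC(e2)=(0, 1, 0, 0), e1 (invoked 1) maxes components and bumps T0 → (1, 1, 0, 0)
from VC(e3)=(0, 2, 0, 0), e5 (invoked 8) maxes components and bumps T1 → (0, 3, 0, 0)
from VC(e1)=(1, 1, 0, 0), e6 (invoked 9) maxes components and bumps T0 → (2, 1, 0, 0)
from VC(e5)=(0, 3, 0, 0), e4 (invoked 6) maxes components and bumps T3 → (0, 3, 0, 1)
from VC(e5)=(0, 3, 0, 0), e8 (invoked 13) maxes components and bumps T2 → (0, 3, 1, 0)
from VC(e4)=(0, 3, 0, 1), e7 (invoked 11) maxes components and bumps T3 → (0, 3, 0, 2)
target: VC(e8) = (0, 3, 1, 0)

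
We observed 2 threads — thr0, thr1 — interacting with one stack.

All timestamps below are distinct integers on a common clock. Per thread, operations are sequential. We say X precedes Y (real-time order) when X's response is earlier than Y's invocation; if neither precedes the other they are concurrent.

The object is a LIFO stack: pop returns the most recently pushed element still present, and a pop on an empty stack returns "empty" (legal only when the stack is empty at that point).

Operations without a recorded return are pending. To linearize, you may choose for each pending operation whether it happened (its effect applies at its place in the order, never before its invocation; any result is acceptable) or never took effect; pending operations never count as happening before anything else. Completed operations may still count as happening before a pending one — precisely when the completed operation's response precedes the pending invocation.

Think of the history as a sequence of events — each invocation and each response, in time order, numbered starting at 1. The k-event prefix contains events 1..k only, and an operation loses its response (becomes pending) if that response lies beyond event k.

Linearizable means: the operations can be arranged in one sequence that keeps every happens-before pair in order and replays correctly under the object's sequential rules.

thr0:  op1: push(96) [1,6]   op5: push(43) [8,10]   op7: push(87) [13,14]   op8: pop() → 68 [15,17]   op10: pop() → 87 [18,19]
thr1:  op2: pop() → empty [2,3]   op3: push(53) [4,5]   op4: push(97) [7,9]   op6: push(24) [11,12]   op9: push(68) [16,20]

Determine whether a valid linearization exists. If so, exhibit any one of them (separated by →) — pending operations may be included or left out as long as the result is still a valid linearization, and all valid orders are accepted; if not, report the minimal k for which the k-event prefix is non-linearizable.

after step 1 (op2 pop() → empty): stack <>
after step 2 (op1 push(96)): stack <96>
after step 3 (op3 push(53)): stack <96,53>
after step 4 (op4 push(97)): stack <96,53,97>
after step 5 (op5 push(43)): stack <96,53,97,43>
after step 6 (op6 push(24)): stack <96,53,97,43,24>
after step 7 (op7 push(87)): stack <96,53,97,43,24,87>
after step 8 (op9 push(68)): stack <96,53,97,43,24,87,68>
after step 9 (op8 pop() → 68): stack <96,53,97,43,24,87>
after step 10 (op10 pop() → 87): stack <96,53,97,43,24>

linearizable — witness: op2 → op1 → op3 → op4 → op5 → op6 → op7 → op9 → op8 → op10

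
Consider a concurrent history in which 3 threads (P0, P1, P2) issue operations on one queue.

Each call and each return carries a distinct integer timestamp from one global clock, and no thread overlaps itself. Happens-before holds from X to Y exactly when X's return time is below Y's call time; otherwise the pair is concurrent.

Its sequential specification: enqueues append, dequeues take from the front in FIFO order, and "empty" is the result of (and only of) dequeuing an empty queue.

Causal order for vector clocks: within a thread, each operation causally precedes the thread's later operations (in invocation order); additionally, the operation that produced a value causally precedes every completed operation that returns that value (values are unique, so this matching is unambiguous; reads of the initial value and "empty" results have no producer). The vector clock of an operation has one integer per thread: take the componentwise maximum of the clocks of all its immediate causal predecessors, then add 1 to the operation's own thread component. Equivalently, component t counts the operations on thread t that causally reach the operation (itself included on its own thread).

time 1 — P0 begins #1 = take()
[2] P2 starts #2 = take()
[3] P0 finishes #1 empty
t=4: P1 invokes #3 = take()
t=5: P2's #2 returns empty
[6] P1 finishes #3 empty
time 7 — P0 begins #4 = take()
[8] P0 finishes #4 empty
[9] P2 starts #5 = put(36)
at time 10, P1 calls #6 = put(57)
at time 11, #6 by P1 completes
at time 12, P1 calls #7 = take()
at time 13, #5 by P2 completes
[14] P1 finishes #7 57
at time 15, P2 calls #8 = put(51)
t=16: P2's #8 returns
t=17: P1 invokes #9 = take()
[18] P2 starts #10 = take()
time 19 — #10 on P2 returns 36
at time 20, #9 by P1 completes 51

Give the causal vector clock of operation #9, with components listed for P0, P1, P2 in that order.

#2 (invocation 2): nothing precedes it; P2's component alone gives (0, 0, 1)
#3 (invocation 4): nothing precedes it; P1's component alone gives (0, 1, 0)
#1 (invocation 1): nothing precedes it; P0's component alone gives (1, 0, 0)
VC(#5, invoked at 9): max of VC(#2)=(0, 0, 1), then +1 on thread P2 → (0, 0, 2)
VC(#6, invoked at 10): max of VC(#3)=(0, 1, 0), then +1 on thread P1 → (0, 2, 0)
VC(#4, invoked at 7): max of VC(#1)=(1, 0, 0), then +1 on thread P0 → (2, 0, 0)
VC(#8, invoked at 15): max of VC(#5)=(0, 0, 2), then +1 on thread P2 → (0, 0, 3)
VC(#7, invoked at 12): max of VC(#6)=(0, 2, 0), then +1 on thread P1 → (0, 3, 0)
VC(#10, invoked at 18): max of VC(#5)=(0, 0, 2), VC(#8)=(0, 0, 3), then +1 on thread P2 → (0, 0, 4)
VC(#9, invoked at 17): max of VC(#7)=(0, 3, 0), VC(#8)=(0, 0, 3), then +1 on thread P1 → (0, 4, 3)
target: VC(#9) = (0, 4, 3)

(0, 4, 3)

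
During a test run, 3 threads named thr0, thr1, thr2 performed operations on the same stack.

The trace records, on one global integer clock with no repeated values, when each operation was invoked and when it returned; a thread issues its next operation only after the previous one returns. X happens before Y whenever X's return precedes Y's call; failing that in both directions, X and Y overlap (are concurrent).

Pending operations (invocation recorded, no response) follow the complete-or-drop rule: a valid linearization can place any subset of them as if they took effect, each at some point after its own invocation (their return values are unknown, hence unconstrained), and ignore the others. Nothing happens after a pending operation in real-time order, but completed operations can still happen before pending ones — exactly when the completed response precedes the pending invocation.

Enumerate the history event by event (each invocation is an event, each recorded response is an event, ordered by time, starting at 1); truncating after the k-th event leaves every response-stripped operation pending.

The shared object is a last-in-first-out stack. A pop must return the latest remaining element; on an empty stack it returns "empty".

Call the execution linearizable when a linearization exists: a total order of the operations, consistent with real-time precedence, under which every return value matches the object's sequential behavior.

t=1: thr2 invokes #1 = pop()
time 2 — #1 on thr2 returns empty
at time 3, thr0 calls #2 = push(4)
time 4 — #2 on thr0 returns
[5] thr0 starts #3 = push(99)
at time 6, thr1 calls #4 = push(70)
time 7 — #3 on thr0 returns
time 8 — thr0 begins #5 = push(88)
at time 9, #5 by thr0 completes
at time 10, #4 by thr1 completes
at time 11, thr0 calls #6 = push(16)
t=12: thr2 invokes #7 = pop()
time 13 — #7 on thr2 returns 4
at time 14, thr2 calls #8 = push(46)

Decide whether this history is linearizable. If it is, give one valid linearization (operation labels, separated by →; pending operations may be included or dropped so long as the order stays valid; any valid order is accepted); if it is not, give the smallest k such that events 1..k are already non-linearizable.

not linearizable — minimal violating prefix: 13 events

already the first 13 events (up to #7's response at time 13) admit no linearization; the first 12 still do
real-time-consistent orders of the 6 completed operations: 3 — all fail the stack replay
no completion choice of the 1 pending operation (#6) rescues it — every subset was tried
e.g. #1, #2, #3, #4, #5, #7 (pending dropped): illegal at step 6, since #7 pop() → 4 cannot apply there
e.g. #1, #2, #3, #5, #4, #7 (pending dropped): illegal at step 6, since #7 pop() → 4 cannot apply there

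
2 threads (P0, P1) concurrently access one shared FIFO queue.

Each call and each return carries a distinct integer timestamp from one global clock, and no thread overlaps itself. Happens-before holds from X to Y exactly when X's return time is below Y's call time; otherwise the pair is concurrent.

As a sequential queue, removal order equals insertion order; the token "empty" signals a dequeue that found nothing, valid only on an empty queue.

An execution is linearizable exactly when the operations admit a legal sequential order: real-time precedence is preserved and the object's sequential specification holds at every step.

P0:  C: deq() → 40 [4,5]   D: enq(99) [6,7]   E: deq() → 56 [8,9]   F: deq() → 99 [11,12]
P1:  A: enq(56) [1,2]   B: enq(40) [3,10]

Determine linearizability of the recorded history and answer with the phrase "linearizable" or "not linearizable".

already the first 5 events (up to C's response at time 5) admit no linearization; the first 4 still do
exhaustive check: the 2 completed FIFO queue ops admit one real-time order; illegal
every completion of the 1 pending operation (B) was checked; none linearizes
one such order, A, C (pending dropped), breaks at step 2 where C deq() → 40 is illegal

not linearizable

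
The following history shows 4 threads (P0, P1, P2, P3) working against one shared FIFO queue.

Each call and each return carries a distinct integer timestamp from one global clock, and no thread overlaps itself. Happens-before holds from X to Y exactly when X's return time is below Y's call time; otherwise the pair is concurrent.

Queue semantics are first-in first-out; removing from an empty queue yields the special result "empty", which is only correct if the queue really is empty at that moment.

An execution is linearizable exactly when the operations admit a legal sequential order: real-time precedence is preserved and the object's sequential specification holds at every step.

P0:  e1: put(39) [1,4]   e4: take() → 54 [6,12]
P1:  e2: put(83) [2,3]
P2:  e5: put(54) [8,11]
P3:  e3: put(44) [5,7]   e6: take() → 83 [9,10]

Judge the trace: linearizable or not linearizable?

not linearizable

cut after 11 events: linearizable; cut after 12 events (e4 responds, time 12): not linearizable
every one of the 16 real-time-consistent orders over 6 completed FIFO queue ops fails the sequential spec
e.g. e1, e2, e3, e4, e5, e6: illegal at step 4, since e4 take() → 54 cannot apply there
e.g. e1, e2, e3, e4, e6, e5: illegal at step 4, since e4 take() → 54 cannot apply there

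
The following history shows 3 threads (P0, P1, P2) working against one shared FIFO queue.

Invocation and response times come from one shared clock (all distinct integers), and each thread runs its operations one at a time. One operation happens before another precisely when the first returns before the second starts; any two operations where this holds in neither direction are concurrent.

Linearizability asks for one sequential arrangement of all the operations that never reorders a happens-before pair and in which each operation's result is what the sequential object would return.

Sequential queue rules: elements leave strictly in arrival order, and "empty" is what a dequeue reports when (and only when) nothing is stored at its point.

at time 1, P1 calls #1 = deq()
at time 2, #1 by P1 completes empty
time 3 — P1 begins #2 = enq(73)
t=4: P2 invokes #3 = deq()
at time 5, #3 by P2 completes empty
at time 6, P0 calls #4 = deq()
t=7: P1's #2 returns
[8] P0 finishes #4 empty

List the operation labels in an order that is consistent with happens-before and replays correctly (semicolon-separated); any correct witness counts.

#1; #3; #4; #2

step 1: #1 deq() → empty — queue <>
step 2: #3 deq() → empty — queue <>
step 3: #4 deq() → empty — queue <>
step 4: #2 enq(73) — queue <73>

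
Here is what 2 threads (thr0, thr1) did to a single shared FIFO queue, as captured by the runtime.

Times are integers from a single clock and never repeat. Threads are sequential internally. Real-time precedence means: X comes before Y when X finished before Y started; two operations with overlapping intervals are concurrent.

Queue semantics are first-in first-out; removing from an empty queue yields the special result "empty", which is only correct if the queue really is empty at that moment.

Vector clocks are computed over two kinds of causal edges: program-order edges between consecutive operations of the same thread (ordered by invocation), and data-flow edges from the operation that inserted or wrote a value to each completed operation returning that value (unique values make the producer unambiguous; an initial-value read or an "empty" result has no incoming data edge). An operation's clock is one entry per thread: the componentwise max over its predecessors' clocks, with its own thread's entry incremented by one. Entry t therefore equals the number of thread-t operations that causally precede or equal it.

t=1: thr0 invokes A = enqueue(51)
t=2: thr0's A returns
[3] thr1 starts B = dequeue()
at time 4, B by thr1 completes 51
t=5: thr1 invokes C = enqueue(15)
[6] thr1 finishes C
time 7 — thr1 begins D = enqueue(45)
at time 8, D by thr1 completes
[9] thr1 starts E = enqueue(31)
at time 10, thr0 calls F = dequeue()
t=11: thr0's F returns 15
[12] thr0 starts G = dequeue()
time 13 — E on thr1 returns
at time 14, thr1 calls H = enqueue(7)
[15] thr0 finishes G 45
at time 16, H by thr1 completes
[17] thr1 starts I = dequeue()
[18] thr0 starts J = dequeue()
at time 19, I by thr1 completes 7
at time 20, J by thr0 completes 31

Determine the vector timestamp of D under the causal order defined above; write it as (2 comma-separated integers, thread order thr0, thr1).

A, invoked 1, has no incoming edges; only thr0's bump applies → (1, 0)
invoked at 3, B merges VC(A)=(1, 0) and bumps thr1's slot → (1, 1)
invoked at 5, C merges VC(B)=(1, 1) and bumps thr1's slot → (1, 2)
invoked at 7, D merges VC(C)=(1, 2) and bumps thr1's slot → (1, 3)
invoked at 10, F merges VC(A)=(1, 0), VC(C)=(1, 2) and bumps thr0's slot → (2, 2)
invoked at 9, E merges VC(D)=(1, 3) and bumps thr1's slot → (1, 4)
invoked at 14, H merges VC(E)=(1, 4) and bumps thr1's slot → (1, 5)
invoked at 12, G merges VC(D)=(1, 3), VC(F)=(2, 2) and bumps thr0's slot → (3, 3)
invoked at 17, I merges VC(H)=(1, 5) and bumps thr1's slot → (1, 6)
invoked at 18, J merges VC(E)=(1, 4), VC(G)=(3, 3) and bumps thr0's slot → (4, 4)
target: VC(D) = (1, 3)

(1, 3)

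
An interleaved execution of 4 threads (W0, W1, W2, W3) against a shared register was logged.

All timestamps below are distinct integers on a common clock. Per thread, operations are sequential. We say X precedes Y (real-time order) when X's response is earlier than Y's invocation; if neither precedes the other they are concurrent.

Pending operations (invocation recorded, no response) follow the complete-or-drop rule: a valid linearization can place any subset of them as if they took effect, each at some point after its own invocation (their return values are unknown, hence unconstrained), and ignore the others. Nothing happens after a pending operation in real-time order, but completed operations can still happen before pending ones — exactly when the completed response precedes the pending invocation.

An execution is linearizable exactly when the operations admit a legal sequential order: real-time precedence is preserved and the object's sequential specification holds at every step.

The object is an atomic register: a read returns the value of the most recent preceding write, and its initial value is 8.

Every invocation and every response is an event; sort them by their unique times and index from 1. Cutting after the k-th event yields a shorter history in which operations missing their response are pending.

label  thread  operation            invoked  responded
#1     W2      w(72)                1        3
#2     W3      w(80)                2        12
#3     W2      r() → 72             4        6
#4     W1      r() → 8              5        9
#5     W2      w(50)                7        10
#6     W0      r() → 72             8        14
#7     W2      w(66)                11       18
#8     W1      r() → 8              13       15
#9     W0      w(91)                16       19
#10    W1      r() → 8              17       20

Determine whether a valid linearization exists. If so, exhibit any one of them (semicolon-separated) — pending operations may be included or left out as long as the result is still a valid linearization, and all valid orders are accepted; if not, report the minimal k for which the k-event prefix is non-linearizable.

not linearizable — minimal violating prefix: 9 events

through event 8 a valid linearization exists; event 9 (#4 responding at time 9) ends that
real-time-consistent orders of the 3 completed operations: 2 — all fail the register replay
including or dropping the 3 pending operations (#2, #5, #6) in any combination fails
e.g. #1, #3, #4 (pending dropped): illegal at step 3, since #4 r() → 8 cannot apply there
e.g. #1, #4, #3 (pending dropped): illegal at step 2, since #4 r() → 8 cannot apply there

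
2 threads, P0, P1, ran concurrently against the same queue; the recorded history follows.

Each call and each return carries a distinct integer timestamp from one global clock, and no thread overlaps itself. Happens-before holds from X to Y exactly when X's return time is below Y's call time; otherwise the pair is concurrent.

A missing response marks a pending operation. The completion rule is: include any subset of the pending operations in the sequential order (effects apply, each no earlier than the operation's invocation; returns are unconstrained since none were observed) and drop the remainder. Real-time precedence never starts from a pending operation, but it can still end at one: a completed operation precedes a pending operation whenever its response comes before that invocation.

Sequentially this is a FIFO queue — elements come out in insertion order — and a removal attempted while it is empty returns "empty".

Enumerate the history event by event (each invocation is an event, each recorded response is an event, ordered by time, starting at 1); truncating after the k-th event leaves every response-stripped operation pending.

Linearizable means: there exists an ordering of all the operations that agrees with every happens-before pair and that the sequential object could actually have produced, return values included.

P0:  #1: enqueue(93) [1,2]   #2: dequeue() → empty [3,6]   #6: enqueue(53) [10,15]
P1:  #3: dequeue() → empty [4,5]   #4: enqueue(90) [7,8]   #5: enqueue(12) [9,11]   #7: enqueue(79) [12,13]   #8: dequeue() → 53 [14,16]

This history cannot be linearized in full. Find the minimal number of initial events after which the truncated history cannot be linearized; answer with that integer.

6

one valid order for events 1..5 is #1, #2, #3:
step 1: #1 enqueue(93) — queue <93>
step 2: #2 dequeue() (pending, included) — queue <>
step 3: #3 dequeue() → empty — queue <>
with event 6 included (#2 responding at time 6), all real-time-consistent orders fail
sample order #1, #2, #3 stalls at step 2 — #2 dequeue() → empty has no legal effect
sample order #1, #3, #2 stalls at step 2 — #3 dequeue() → empty has no legal effect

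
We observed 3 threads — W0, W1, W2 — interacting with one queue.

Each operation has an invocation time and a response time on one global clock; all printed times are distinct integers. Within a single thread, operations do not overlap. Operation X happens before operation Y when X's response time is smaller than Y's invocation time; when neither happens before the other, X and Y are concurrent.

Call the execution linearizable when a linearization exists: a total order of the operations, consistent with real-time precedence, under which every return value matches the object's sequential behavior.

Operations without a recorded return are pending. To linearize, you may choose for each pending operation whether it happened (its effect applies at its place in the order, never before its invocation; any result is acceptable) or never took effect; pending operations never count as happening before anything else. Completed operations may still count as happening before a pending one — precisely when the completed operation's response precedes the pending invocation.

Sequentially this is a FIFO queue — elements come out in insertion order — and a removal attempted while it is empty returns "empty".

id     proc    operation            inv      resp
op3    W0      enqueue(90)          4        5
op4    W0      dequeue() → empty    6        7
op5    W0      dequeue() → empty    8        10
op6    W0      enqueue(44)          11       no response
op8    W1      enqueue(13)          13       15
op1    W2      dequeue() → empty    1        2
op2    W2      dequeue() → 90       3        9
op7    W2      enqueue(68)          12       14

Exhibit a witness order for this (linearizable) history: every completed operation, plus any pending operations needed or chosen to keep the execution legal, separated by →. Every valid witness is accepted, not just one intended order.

op1 → op3 → op2 → op4 → op5 → op6 → op7 → op8

1. op1 dequeue() → empty, leaving queue <>
2. op3 enqueue(90), leaving queue <90>
3. op2 dequeue() → 90, leaving queue <>
4. op4 dequeue() → empty, leaving queue <>
5. op5 dequeue() → empty, leaving queue <>
6. op6 enqueue(44) (pending, included), leaving queue <44>
7. op7 enqueue(68), leaving queue <44,68>
8. op8 enqueue(13), leaving queue <44,68,13>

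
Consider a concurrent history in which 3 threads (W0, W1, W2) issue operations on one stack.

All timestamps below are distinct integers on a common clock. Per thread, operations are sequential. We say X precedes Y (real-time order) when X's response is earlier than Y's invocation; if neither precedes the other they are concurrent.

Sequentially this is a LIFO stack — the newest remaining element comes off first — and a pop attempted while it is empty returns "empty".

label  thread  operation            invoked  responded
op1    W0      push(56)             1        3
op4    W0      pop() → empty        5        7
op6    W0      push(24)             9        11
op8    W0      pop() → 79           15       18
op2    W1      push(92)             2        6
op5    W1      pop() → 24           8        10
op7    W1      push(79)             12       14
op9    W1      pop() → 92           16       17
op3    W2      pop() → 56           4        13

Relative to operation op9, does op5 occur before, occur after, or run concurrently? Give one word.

op5 spans [8,10], op9 spans [16,17]
resp(op5)=10 < inv(op9)=16

before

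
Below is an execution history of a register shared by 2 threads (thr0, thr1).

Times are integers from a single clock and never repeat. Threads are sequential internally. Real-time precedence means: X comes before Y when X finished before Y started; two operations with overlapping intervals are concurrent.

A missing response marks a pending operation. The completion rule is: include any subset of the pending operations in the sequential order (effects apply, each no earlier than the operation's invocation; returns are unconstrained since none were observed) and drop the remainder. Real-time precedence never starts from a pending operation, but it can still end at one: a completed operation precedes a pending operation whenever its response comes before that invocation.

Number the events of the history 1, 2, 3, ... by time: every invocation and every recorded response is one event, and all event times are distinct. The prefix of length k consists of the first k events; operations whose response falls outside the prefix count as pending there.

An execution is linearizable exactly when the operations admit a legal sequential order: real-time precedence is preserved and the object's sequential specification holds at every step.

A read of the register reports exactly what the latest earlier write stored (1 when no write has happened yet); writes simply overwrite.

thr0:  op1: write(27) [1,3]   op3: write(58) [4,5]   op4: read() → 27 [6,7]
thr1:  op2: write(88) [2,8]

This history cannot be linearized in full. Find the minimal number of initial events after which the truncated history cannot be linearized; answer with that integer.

7

one valid order for events 1..6 is op1, op2, op3:
1. op1 write(27), leaving value 27
2. op2 write(88) (pending, included), leaving value 88
3. op3 write(58), leaving value 58
once event 7 joins (op4's response, time 7), exhaustive search finds no witness
include/drop combinations of the 1 pending operation (op2) were all tried; none helps
e.g. op1, op3, op4 (pending dropped): illegal at step 3, since op4 read() → 27 cannot apply there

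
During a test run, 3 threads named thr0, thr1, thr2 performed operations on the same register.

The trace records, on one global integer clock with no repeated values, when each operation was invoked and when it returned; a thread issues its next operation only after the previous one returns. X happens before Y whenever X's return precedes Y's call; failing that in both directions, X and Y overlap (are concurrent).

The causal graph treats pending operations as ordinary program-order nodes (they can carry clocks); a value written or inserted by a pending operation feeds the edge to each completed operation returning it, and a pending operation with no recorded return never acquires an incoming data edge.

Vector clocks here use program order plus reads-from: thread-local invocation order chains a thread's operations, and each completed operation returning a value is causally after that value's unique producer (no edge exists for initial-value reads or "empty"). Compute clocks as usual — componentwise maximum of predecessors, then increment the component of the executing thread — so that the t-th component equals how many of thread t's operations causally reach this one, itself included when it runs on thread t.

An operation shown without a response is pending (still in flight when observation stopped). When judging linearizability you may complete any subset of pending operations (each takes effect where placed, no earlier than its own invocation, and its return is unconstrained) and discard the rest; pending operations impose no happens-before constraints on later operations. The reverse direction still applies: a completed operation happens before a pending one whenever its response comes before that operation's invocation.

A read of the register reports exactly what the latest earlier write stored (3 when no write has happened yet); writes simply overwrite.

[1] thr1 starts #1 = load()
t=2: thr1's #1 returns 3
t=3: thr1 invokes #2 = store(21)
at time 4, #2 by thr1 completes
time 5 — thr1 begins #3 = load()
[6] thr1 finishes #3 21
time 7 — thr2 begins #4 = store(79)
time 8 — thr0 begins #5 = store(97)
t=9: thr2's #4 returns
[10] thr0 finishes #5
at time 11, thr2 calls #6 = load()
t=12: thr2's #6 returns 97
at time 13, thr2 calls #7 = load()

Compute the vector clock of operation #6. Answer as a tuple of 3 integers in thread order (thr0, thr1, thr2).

(1, 0, 2)

invoked at 7, #4 has no predecessors; its own thr2 bump gives (0, 0, 1)
invoked at 1, #1 has no predecessors; its own thr1 bump gives (0, 1, 0)
invoked at 8, #5 has no predecessors; its own thr0 bump gives (1, 0, 0)
invoked at 3, #2 merges VC(#1)=(0, 1, 0) and bumps thr1's slot → (0, 2, 0)
invoked at 5, #3 merges VC(#2)=(0, 2, 0) and bumps thr1's slot → (0, 3, 0)
invoked at 11, #6 merges VC(#4)=(0, 0, 1), VC(#5)=(1, 0, 0) and bumps thr2's slot → (1, 0, 2)
invoked at 13, #7 merges VC(#6)=(1, 0, 2) and bumps thr2's slot → (1, 0, 3)
target: VC(#6) = (1, 0, 2)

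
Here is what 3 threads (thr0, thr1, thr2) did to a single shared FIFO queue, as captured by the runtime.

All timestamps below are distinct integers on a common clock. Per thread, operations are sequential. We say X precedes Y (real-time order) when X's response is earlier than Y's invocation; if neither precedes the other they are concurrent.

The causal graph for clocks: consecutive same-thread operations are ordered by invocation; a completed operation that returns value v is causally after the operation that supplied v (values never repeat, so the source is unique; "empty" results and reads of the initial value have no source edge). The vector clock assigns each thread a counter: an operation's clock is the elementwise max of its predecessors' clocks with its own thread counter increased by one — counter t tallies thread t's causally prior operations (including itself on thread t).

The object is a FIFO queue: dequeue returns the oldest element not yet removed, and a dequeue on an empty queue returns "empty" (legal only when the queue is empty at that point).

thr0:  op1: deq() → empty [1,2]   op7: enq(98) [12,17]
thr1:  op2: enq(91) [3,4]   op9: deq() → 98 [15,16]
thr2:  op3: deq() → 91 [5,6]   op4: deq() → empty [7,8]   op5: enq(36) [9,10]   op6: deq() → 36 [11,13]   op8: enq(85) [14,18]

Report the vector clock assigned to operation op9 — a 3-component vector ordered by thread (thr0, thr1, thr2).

invoked at 3, op2 has no predecessors; its own thr1 bump gives (0, 1, 0)
invoked at 1, op1 has no predecessors; its own thr0 bump gives (1, 0, 0)
invoked at 5, op3 merges VC(op2)=(0, 1, 0) and bumps thr2's slot → (0, 1, 1)
invoked at 12, op7 merges VC(op1)=(1, 0, 0) and bumps thr0's slot → (2, 0, 0)
invoked at 7, op4 merges VC(op3)=(0, 1, 1) and bumps thr2's slot → (0, 1, 2)
invoked at 9, op5 merges VC(op4)=(0, 1, 2) and bumps thr2's slot → (0, 1, 3)
invoked at 15, op9 merges VC(op2)=(0, 1, 0), VC(op7)=(2, 0, 0) and bumps thr1's slot → (2, 2, 0)
invoked at 11, op6 merges VC(op5)=(0, 1, 3) and bumps thr2's slot → (0, 1, 4)
invoked at 14, op8 merges VC(op6)=(0, 1, 4) and bumps thr2's slot → (0, 1, 5)
target: VC(op9) = (2, 2, 0)

(2, 2, 0)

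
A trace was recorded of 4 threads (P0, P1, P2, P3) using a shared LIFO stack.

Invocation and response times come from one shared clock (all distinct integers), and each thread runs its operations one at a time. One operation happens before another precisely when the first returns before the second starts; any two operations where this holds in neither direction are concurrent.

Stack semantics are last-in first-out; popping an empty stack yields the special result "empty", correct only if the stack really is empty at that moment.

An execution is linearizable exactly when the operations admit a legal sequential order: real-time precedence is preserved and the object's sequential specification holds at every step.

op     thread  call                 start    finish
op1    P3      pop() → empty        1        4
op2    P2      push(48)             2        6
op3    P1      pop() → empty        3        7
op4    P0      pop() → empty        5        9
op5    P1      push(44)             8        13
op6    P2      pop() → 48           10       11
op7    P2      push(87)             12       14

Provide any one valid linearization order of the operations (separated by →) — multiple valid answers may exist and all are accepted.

1. op1 pop() → empty, leaving stack <>
2. op3 pop() → empty, leaving stack <>
3. op4 pop() → empty, leaving stack <>
4. op2 push(48), leaving stack <48>
5. op6 pop() → 48, leaving stack <>
6. op5 push(44), leaving stack <44>
7. op7 push(87), leaving stack <44,87>

op1 → op3 → op4 → op2 → op6 → op5 → op7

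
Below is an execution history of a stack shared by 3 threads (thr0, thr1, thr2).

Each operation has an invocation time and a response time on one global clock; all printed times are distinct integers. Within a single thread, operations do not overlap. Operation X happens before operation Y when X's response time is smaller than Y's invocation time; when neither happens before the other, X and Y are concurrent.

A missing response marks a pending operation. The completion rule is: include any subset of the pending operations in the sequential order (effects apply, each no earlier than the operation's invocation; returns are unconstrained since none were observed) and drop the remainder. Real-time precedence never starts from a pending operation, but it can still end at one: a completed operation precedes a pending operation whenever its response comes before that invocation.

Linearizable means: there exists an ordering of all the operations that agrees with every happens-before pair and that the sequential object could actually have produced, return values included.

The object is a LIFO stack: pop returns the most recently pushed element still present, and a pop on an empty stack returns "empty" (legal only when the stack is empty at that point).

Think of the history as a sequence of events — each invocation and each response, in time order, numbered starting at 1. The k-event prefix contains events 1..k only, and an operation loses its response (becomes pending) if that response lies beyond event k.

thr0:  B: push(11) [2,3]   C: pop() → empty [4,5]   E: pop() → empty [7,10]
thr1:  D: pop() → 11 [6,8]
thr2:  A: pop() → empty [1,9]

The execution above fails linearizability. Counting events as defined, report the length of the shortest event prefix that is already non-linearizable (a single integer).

events 1..7 are still linearizable — one witness is B, A, C:
step 1: B push(11) — stack <11>
step 2: A pop() (pending, included) — stack <>
step 3: C pop() → empty — stack <>
with event 8 included (D responding at time 8), all real-time-consistent orders fail
including or dropping the 2 pending operations (A, E) in any combination fails
for example B, C, D (pending dropped) fails at step 2: C pop() → empty is not legal there

8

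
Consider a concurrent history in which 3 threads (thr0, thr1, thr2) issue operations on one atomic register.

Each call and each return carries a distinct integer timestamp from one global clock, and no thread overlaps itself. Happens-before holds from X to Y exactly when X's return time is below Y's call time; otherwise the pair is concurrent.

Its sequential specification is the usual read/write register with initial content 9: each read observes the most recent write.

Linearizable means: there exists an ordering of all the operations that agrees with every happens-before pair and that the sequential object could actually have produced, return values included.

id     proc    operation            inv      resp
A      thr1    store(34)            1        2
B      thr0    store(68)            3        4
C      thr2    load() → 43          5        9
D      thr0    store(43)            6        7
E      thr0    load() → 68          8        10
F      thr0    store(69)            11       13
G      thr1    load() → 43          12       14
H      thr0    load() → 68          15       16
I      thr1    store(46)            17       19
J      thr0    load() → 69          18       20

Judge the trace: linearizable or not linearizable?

not linearizable

the violation lands at event 10, E's response at time 10: events 1..9 linearize, events 1..10 do not
3 orders of the 5 completed atomic register ops respect real time; none is legal
sample order A, B, C, D, E stalls at step 3 — C load() → 43 has no legal effect
sample order A, B, D, C, E stalls at step 5 — E load() → 68 has no legal effect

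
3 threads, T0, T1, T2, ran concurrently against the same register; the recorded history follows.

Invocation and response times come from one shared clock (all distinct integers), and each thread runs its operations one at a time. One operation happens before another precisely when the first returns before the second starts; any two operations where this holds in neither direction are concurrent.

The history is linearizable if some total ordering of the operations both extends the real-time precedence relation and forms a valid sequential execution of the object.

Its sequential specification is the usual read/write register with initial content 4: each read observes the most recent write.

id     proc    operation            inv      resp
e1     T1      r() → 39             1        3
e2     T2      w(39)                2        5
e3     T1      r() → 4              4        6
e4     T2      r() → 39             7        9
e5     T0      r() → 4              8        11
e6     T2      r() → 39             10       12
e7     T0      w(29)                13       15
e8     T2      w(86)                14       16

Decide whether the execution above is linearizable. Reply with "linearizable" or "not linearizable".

not linearizable

already the first 6 events (up to e3's response at time 6) admit no linearization; the first 5 still do
every one of the 3 real-time-consistent orders over 3 completed register ops fails the sequential spec
sample order e1, e2, e3 stalls at step 1 — e1 r() → 39 has no legal effect
sample order e1, e3, e2 stalls at step 1 — e1 r() → 39 has no legal effect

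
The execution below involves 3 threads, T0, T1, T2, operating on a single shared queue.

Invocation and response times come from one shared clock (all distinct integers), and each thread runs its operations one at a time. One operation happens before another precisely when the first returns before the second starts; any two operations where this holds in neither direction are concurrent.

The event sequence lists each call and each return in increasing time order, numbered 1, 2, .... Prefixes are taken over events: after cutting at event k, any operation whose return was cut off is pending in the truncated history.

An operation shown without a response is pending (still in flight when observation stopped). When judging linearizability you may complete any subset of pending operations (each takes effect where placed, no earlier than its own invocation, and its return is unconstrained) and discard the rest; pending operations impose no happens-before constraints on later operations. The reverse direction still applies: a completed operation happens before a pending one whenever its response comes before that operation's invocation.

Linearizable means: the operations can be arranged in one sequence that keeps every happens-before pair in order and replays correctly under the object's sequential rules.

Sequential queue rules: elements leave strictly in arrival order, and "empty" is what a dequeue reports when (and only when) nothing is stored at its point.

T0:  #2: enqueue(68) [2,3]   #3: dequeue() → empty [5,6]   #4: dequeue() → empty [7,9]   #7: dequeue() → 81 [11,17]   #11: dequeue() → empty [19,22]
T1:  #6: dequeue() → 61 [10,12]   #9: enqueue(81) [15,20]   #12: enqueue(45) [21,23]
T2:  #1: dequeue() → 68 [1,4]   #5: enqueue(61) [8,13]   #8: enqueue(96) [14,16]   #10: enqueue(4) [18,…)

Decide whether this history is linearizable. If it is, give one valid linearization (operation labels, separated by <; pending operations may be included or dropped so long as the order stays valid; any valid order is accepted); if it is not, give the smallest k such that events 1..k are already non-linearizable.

not linearizable — minimal violating prefix: 22 events

events 1..21 are fine; event 22 — the response of #11 at time 22 — makes the prefix non-linearizable
no legal order exists: 78 real-time-consistent candidates over 10 completed queue operations, all rejected
include/drop combinations of the 2 pending operations (#10, #12) were all tried; none helps
for example #1, #2, #3, #4, #5, #6, #7, #8, #9, #11 (pending dropped) fails at step 1: #1 dequeue() → 68 is not legal there
for example #1, #2, #3, #4, #5, #6, #7, #8, #11, #9 (pending dropped) fails at step 1: #1 dequeue() → 68 is not legal there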